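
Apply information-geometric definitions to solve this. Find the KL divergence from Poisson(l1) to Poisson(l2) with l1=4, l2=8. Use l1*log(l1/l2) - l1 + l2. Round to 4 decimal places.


KL divergence for Poisson:
KL = l1*log(l1/l2) - l1 + l2.
l1 = 4, l2 = 8.
log(4/8) = -0.693147.
l1*log(l1/l2) = 4 * -0.693147 = -2.772589.
KL = -2.772589 - 4 + 8 = 1.2274

1.2274


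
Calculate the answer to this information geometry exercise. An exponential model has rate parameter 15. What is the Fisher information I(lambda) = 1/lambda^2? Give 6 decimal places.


Fisher information for exponential: I(lambda) = 1/lambda^2.
lambda = 15, lambda^2 = 225.
I = 1/225 = 0.004444

0.004444


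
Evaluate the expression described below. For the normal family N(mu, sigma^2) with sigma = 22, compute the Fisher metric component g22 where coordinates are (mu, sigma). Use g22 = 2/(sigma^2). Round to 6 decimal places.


For the 2-parameter normal family, the Fisher metric has:
  g11 = 1/sigma^2, g22 = 2/sigma^2.
sigma = 22, sigma^2 = 484.
g22 = 0.004132

0.004132


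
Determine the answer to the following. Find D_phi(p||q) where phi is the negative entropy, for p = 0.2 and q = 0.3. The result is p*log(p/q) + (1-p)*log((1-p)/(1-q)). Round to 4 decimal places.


Bregman divergence with negative entropy generator:
D = p*log(p/q) + (1-p)*log((1-p)/(1-q)).
p = 0.2, q = 0.3.
p*log(p/q) = 0.2*log(0.2/0.3) = -0.081093.
(1-p)*log((1-p)/(1-q)) = 0.8*log(0.8/0.7) = 0.106825.
D = -0.081093 + 0.106825 = 0.0257

0.0257


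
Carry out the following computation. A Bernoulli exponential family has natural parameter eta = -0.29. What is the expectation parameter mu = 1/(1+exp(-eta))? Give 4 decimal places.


Dual coordinate (expectation parameter) for Bernoulli:
mu = 1/(1+exp(-eta)).
eta = -0.29.
exp(-eta) = exp(0.29) = 1.336427.
mu = 1/(1+1.336427) = 0.4280

0.4280


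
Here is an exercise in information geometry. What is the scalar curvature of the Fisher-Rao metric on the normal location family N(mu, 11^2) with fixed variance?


This family has a single free parameter, so its statistical manifold
is 1-dimensional. The Riemann curvature tensor of any 1-dimensional
Riemannian manifold vanishes identically, so R = 0.

0


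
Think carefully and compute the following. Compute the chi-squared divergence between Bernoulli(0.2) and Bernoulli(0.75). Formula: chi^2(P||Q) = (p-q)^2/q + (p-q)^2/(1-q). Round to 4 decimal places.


Chi-squared divergence between Bernoulli distributions:
chi^2 = (p-q)^2/q + (p-q)^2/(1-q).
p = 0.2, q = 0.75, p-q = -0.55.
(p-q)^2 = 0.3025.
term1 = 0.3025/0.75 = 0.403333.
term2 = 0.3025/0.25 = 1.21.
chi^2 = 0.403333 + 1.21 = 1.6133

1.6133


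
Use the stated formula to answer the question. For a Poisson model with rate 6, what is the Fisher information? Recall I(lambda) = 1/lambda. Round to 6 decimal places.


Fisher information for Poisson: I(lambda) = 1/lambda.
lambda = 6.
I(lambda) = 1/6 = 0.166667

0.166667


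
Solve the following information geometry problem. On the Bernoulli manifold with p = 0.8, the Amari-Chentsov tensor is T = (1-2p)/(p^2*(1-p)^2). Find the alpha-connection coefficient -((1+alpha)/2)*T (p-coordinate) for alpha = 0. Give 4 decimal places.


Skewness (Amari-Chentsov) tensor: T = (1-2p)/(p^2*(1-p)^2).
p = 0.8, 1-2p = -0.6, p^2 = 0.64, (1-p)^2 = 0.04.
T = -0.6/(0.64 * 0.04) = -23.4375.
In the p-coordinate, Gamma^(alpha) = Gamma^(0) - (alpha/2)*T with Gamma^(0) = (1/2)*g'(p) = -T/2,
so Gamma^(alpha) = -((1+alpha)/2)*T.
alpha = 0, -(1+alpha)/2 = -0.5.
Gamma = -0.5 * -23.4375 = 11.7188

11.7188


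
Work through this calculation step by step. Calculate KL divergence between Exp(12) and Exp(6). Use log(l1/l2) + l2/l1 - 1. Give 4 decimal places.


KL divergence for exponential family:
KL = log(l1/l2) + l2/l1 - 1.
log(12/6) = 0.693147.
6/12 = 0.5.
KL = 0.693147 + 0.5 - 1 = 0.1931

0.1931


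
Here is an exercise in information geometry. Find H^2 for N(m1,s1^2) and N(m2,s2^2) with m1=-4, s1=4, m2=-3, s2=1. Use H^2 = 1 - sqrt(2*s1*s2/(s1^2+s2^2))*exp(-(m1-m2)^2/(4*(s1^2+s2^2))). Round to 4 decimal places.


Squared Hellinger distance for Gaussians:
H^2 = 1 - sqrt(2*s1*s2/(s1^2+s2^2)) * exp(-(m1-m2)^2/(4*(s1^2+s2^2))).
s1^2 = 16, s2^2 = 1, s1^2+s2^2 = 17.
sqrt(2*4*1/(17)) = 0.685994.
(m1-m2)^2 = (-1)^2 = 1.
exp(-1/(4*17)) = exp(-0.014706) = 0.985402.
H^2 = 1 - 0.685994*0.985402 = 0.3240

0.3240


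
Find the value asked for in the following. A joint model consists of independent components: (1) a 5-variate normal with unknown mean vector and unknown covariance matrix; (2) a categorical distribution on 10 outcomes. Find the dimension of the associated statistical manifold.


The dimension of a statistical manifold equals the number of free
(independent) real parameters of the model. For a product of independent
blocks the parameter counts add.
- 5-variate normal: 5 (mean) + 5*6/2 = 15 (symmetric covariance) = 20.
- categorical on 10 outcomes (probabilities sum to 1): 10-1 = 9.
Total = 20 + 9 = 29.
Dimension = 29

29


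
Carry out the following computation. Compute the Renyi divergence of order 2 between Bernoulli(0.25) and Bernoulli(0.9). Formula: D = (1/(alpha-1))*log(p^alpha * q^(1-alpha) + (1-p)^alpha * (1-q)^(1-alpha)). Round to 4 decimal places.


Renyi divergence of order alpha between Bernoulli distributions:
D = (1/(alpha-1))*log(p^alpha * q^(1-alpha) + (1-p)^alpha * (1-q)^(1-alpha)).
alpha = 2, p = 0.25, q = 0.9.
p^alpha * q^(1-alpha) = 0.25^2 * 0.9^-1 = 0.069444.
(1-p)^alpha * (1-q)^(1-alpha) = 0.75^2 * 0.1^-1 = 5.625.
sum = 0.069444 + 5.625 = 5.694444.
D = (1/1)*log(5.694444) = 1.7395

1.7395


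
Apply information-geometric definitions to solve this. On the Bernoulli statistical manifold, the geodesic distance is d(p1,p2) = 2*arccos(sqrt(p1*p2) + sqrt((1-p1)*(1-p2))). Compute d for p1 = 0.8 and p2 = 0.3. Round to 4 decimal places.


Geodesic distance on Bernoulli manifold:
d(p1,p2) = 2*arccos(sqrt(p1*p2) + sqrt((1-p1)*(1-p2))).
sqrt(p1*p2) = sqrt(0.8*0.3) = 0.489898.
sqrt((1-p1)*(1-p2)) = sqrt(0.2*0.7) = 0.374166.
arg = 0.489898 + 0.374166 = 0.864064.
d = 2*arccos(0.864064) = 1.0550

1.0550


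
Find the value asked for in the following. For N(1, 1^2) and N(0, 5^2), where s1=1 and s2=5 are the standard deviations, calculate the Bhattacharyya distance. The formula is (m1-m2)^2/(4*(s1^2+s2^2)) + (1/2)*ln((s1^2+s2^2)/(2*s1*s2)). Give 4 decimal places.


Bhattacharyya distance between two Gaussians:
DB = (m1-m2)^2/(4*(s1^2+s2^2)) + (1/2)*ln((s1^2+s2^2)/(2*s1*s2)).
(m1-m2)^2 = (1)^2 = 1.
s1^2+s2^2 = 1 + 25 = 26.
term1 = 1/104 = 0.009615.
term2 = 0.5*ln(26/10.0) = 0.477756.
DB = 0.009615 + 0.477756 = 0.4874

0.4874


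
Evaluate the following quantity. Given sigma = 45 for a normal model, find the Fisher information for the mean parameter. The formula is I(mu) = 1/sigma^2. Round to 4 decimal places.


The Fisher information for the mean of a normal distribution is I(mu) = 1/sigma^2.
sigma = 45, so sigma^2 = 2025.
I(mu) = 1/2025 = 0.0005

0.0005


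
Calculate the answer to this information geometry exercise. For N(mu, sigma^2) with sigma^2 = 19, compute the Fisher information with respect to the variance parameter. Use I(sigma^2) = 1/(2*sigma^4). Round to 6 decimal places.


Fisher information for variance: I(sigma^2) = 1/(2*sigma^4).
sigma^2 = 19, so sigma^4 = 361.
I = 1/(2*361) = 1/722 = 0.001385

0.001385


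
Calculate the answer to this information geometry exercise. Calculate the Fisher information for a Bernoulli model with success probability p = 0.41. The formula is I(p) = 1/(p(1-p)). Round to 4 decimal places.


For Bernoulli(p), Fisher information is I(p) = 1/(p*(1-p)).
p = 0.41, 1-p = 0.59.
p*(1-p) = 0.2419.
I(p) = 1/0.2419 = 4.1339

4.1339


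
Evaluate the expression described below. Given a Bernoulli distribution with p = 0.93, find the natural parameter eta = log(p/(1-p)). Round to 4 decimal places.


Natural parameter for Bernoulli: eta = log(p/(1-p)).
p = 0.93, 1-p = 0.07.
p/(1-p) = 13.285714.
eta = log(13.285714) = 2.5867

2.5867


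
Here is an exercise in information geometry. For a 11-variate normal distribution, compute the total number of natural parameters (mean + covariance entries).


Exponential family dimension calculation:
For 11-dim MVN: mean has 11 params, covariance has 11*12/2 = 66 unique entries.
Total dim = 11 + 66 = 77.

77


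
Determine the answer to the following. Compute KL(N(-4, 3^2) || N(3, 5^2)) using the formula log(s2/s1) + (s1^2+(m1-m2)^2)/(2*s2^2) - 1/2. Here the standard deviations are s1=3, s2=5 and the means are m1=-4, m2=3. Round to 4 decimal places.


KL divergence between normal distributions:
KL = log(s2/s1) + (s1^2 + (m1-m2)^2)/(2*s2^2) - 1/2.
log(5/3) = 0.510826.
(3^2 + (-4-3)^2)/(2*5^2) = (9 + 49)/50 = 1.16.
KL = 0.510826 + 1.16 - 0.5 = 1.1708

1.1708


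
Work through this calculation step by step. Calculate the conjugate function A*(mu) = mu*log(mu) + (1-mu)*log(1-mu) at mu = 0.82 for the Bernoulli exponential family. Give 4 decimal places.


Legendre transform for Bernoulli:
A*(mu) = mu*log(mu) + (1-mu)*log(1-mu).
mu = 0.82, 1-mu = 0.18.
mu*log(mu) = 0.82*log(0.82) = -0.16273.
(1-mu)*log(1-mu) = 0.18*log(0.18) = -0.308664.
A* = -0.16273 + -0.308664 = -0.4714

-0.4714


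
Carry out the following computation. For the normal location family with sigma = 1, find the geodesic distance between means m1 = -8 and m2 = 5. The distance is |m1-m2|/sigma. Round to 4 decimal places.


On the fixed-variance normal subfamily, geodesic distance = |m1-m2|/sigma.
|-8 - 5| = 13.
sigma = 1.
d = 13/1 = 13.0000

13.0000


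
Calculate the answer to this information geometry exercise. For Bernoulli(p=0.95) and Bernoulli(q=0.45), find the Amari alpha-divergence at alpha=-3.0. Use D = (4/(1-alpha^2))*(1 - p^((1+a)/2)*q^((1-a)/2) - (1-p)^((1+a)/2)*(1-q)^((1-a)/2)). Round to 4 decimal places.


Amari alpha-divergence:
D = (4/(1-alpha^2))*(1 - p^((1+a)/2)*q^((1-a)/2) - (1-p)^((1+a)/2)*(1-q)^((1-a)/2)).
alpha = -3.0, p = 0.95, q = 0.45.
e1 = (1+alpha)/2 = -1.0, e2 = (1-alpha)/2 = 2.0.
t1 = p^e1 * q^e2 = 0.95^-1.0 * 0.45^2.0 = 0.213158.
t2 = (1-p)^e1 * (1-q)^e2 = 0.05^-1.0 * 0.55^2.0 = 6.05.
4/(1-alpha^2) = -0.5.
D = -0.5*(1 - 0.213158 - 6.05) = 2.6316

2.6316


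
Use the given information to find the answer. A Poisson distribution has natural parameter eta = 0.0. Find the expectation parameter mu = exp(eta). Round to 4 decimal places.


Expectation parameter for Poisson exponential family:
mu = exp(eta).
eta = 0.0.
mu = exp(0.0) = 1.0000

1.0000


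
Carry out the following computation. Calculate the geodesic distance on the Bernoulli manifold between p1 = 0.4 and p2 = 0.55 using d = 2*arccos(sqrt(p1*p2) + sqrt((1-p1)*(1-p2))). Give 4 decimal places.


Geodesic distance on Bernoulli manifold:
d(p1,p2) = 2*arccos(sqrt(p1*p2) + sqrt((1-p1)*(1-p2))).
sqrt(p1*p2) = sqrt(0.4*0.55) = 0.469042.
sqrt((1-p1)*(1-p2)) = sqrt(0.6*0.45) = 0.519615.
arg = 0.469042 + 0.519615 = 0.988657.
d = 2*arccos(0.988657) = 0.3015

0.3015


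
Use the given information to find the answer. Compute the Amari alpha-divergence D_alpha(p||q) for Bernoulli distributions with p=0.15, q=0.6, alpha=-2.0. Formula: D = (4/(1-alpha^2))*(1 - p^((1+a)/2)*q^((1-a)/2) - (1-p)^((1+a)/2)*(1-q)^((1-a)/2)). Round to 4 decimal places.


Amari alpha-divergence:
D = (4/(1-alpha^2))*(1 - p^((1+a)/2)*q^((1-a)/2) - (1-p)^((1+a)/2)*(1-q)^((1-a)/2)).
alpha = -2.0, p = 0.15, q = 0.6.
e1 = (1+alpha)/2 = -0.5, e2 = (1-alpha)/2 = 1.5.
t1 = p^e1 * q^e2 = 0.15^-0.5 * 0.6^1.5 = 1.2.
t2 = (1-p)^e1 * (1-q)^e2 = 0.85^-0.5 * 0.4^1.5 = 0.274398.
4/(1-alpha^2) = -1.333333.
D = -1.333333*(1 - 1.2 - 0.274398) = 0.6325

0.6325


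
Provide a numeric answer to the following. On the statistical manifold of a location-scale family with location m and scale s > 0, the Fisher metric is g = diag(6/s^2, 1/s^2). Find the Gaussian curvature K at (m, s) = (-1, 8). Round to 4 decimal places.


The metric has the form g = (A dm^2 + B ds^2)/s^2 with A = 6, B = 1.
Substitute u = sqrt(A/B)*m: g = B*(du^2 + ds^2)/s^2, i.e. B times the
Poincare upper half-plane metric, which has constant Gaussian curvature -1.
Scaling a 2D metric by a constant c divides the Gaussian curvature by c,
so K = -1/B = -1/(1) = -1.0000 everywhere (the point (m, s) = (-1, 8) is irrelevant:
the curvature is constant).
The requested Gaussian curvature is K = -1.0000.

-1.0000


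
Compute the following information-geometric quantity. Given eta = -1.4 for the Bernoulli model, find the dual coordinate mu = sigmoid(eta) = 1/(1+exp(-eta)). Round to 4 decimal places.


Dual coordinate (expectation parameter) for Bernoulli:
mu = 1/(1+exp(-eta)).
eta = -1.4.
exp(-eta) = exp(1.4) = 4.0552.
mu = 1/(1+4.0552) = 0.1978

0.1978


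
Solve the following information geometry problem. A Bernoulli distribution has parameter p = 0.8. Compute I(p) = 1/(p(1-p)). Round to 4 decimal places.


For Bernoulli(p), Fisher information is I(p) = 1/(p*(1-p)).
p = 0.8, 1-p = 0.2.
p*(1-p) = 0.16.
I(p) = 1/0.16 = 6.2500

6.2500


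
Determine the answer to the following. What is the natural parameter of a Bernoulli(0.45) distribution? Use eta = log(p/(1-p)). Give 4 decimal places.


Natural parameter for Bernoulli: eta = log(p/(1-p)).
p = 0.45, 1-p = 0.55.
p/(1-p) = 0.818182.
eta = log(0.818182) = -0.2007

-0.2007


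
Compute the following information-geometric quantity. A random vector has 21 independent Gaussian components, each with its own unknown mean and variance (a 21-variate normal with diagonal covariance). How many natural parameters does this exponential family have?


Exponential family dimension calculation:
Each univariate normal has two natural parameters (mu/sigma^2 and -1/(2 sigma^2)).
With 21 independent components, dim = 2 * 21 = 42.

42


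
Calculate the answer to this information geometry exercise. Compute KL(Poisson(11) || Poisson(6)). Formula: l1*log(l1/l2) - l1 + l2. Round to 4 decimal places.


KL divergence for Poisson:
KL = l1*log(l1/l2) - l1 + l2.
l1 = 11, l2 = 6.
log(11/6) = 0.606136.
l1*log(l1/l2) = 11 * 0.606136 = 6.667494.
KL = 6.667494 - 11 + 6 = 1.6675

1.6675


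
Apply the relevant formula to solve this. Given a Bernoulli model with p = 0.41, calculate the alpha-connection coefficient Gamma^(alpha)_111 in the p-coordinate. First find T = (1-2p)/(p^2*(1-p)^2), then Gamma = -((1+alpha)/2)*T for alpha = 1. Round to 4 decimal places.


Skewness (Amari-Chentsov) tensor: T = (1-2p)/(p^2*(1-p)^2).
p = 0.41, 1-2p = 0.18, p^2 = 0.1681, (1-p)^2 = 0.3481.
T = 0.18/(0.1681 * 0.3481) = 3.076102.
In the p-coordinate, Gamma^(alpha) = Gamma^(0) - (alpha/2)*T with Gamma^(0) = (1/2)*g'(p) = -T/2,
so Gamma^(alpha) = -((1+alpha)/2)*T.
alpha = 1, -(1+alpha)/2 = -1.0.
Gamma = -1.0 * 3.076102 = -3.0761

-3.0761


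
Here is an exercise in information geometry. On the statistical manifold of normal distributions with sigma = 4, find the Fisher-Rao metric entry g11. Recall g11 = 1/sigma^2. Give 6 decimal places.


For the 2-parameter normal family, the Fisher metric has:
  g11 = 1/sigma^2, g22 = 2/sigma^2.
sigma = 4, sigma^2 = 16.
g11 = 0.062500

0.062500


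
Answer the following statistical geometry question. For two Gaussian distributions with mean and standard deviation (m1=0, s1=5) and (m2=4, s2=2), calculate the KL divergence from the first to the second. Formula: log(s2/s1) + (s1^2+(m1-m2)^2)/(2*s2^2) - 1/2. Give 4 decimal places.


KL divergence between normal distributions:
KL = log(s2/s1) + (s1^2 + (m1-m2)^2)/(2*s2^2) - 1/2.
log(2/5) = -0.916291.
(5^2 + (0-4)^2)/(2*2^2) = (25 + 16)/8 = 5.125.
KL = -0.916291 + 5.125 - 0.5 = 3.7087

3.7087


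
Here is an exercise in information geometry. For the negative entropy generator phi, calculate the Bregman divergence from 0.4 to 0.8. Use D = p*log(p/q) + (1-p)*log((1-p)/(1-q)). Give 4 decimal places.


Bregman divergence with negative entropy generator:
D = p*log(p/q) + (1-p)*log((1-p)/(1-q)).
p = 0.4, q = 0.8.
p*log(p/q) = 0.4*log(0.4/0.8) = -0.277259.
(1-p)*log((1-p)/(1-q)) = 0.6*log(0.6/0.2) = 0.659167.
D = -0.277259 + 0.659167 = 0.3819

0.3819


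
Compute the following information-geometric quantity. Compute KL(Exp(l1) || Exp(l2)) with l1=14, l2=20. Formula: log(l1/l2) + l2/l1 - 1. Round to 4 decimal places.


KL divergence for exponential family:
KL = log(l1/l2) + l2/l1 - 1.
log(14/20) = -0.356675.
20/14 = 1.428571.
KL = -0.356675 + 1.428571 - 1 = 0.0719

0.0719


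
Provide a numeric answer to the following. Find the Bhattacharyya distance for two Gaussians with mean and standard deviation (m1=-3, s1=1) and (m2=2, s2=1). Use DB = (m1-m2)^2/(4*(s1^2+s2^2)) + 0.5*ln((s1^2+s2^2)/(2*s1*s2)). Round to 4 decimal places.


Bhattacharyya distance between two Gaussians:
DB = (m1-m2)^2/(4*(s1^2+s2^2)) + (1/2)*ln((s1^2+s2^2)/(2*s1*s2)).
(m1-m2)^2 = (-5)^2 = 25.
s1^2+s2^2 = 1 + 1 = 2.
term1 = 25/8 = 3.125.
term2 = 0.5*ln(2/2.0) = 0.0.
DB = 3.125 + 0.0 = 3.1250

3.1250


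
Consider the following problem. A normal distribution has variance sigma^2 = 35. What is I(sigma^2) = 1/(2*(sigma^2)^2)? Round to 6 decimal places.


Fisher information for variance: I(sigma^2) = 1/(2*sigma^4).
sigma^2 = 35, so sigma^4 = 1225.
I = 1/(2*1225) = 1/2450 = 0.000408

0.000408


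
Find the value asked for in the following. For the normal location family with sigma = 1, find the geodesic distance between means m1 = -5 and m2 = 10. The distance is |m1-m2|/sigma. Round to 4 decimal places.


On the fixed-variance normal subfamily, geodesic distance = |m1-m2|/sigma.
|-5 - 10| = 15.
sigma = 1.
d = 15/1 = 15.0000

15.0000


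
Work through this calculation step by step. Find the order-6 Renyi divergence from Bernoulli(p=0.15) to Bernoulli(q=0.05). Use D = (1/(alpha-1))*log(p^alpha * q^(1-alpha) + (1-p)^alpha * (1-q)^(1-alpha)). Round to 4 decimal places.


Renyi divergence of order alpha between Bernoulli distributions:
D = (1/(alpha-1))*log(p^alpha * q^(1-alpha) + (1-p)^alpha * (1-q)^(1-alpha)).
alpha = 6, p = 0.15, q = 0.05.
p^alpha * q^(1-alpha) = 0.15^6 * 0.05^-5 = 36.45.
(1-p)^alpha * (1-q)^(1-alpha) = 0.85^6 * 0.95^-5 = 0.487411.
sum = 36.45 + 0.487411 = 36.937411.
D = (1/5)*log(36.937411) = 0.7218

0.7218


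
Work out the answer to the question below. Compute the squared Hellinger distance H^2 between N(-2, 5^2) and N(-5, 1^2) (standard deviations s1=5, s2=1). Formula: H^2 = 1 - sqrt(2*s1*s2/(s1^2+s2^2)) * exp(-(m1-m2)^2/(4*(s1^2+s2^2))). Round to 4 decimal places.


Squared Hellinger distance for Gaussians:
H^2 = 1 - sqrt(2*s1*s2/(s1^2+s2^2)) * exp(-(m1-m2)^2/(4*(s1^2+s2^2))).
s1^2 = 25, s2^2 = 1, s1^2+s2^2 = 26.
sqrt(2*5*1/(26)) = 0.620174.
(m1-m2)^2 = (3)^2 = 9.
exp(-9/(4*26)) = exp(-0.086538) = 0.9171.
H^2 = 1 - 0.620174*0.9171 = 0.4312

0.4312


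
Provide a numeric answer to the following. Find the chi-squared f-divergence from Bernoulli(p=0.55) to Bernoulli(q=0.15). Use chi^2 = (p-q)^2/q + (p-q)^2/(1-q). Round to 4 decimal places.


Chi-squared divergence between Bernoulli distributions:
chi^2 = (p-q)^2/q + (p-q)^2/(1-q).
p = 0.55, q = 0.15, p-q = 0.4.
(p-q)^2 = 0.16.
term1 = 0.16/0.15 = 1.066667.
term2 = 0.16/0.85 = 0.188235.
chi^2 = 1.066667 + 0.188235 = 1.2549

1.2549


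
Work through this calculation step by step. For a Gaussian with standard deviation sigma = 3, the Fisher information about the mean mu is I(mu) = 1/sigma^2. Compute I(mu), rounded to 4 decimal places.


The Fisher information for the mean of a normal distribution is I(mu) = 1/sigma^2.
sigma = 3, so sigma^2 = 9.
I(mu) = 1/9 = 0.1111

0.1111


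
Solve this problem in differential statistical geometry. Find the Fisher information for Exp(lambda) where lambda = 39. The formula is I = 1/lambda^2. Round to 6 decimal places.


Fisher information for exponential: I(lambda) = 1/lambda^2.
lambda = 39, lambda^2 = 1521.
I = 1/1521 = 0.000657

0.000657


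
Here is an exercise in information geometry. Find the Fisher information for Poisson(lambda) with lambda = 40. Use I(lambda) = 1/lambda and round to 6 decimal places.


Fisher information for Poisson: I(lambda) = 1/lambda.
lambda = 40.
I(lambda) = 1/40 = 0.025000

0.025000


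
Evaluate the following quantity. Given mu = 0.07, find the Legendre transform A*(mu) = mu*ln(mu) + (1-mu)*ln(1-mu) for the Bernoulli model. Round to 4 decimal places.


Legendre transform for Bernoulli:
A*(mu) = mu*log(mu) + (1-mu)*log(1-mu).
mu = 0.07, 1-mu = 0.93.
mu*log(mu) = 0.07*log(0.07) = -0.186148.
(1-mu)*log(1-mu) = 0.93*log(0.93) = -0.067491.
A* = -0.186148 + -0.067491 = -0.2536

-0.2536


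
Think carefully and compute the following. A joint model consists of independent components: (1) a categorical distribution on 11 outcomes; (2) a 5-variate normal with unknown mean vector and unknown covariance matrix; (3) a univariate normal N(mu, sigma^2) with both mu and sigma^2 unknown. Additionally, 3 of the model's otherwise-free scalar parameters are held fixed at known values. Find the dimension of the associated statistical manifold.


The dimension of a statistical manifold equals the number of free
(independent) real parameters of the model. For a product of independent
blocks the parameter counts add.
- categorical on 11 outcomes (probabilities sum to 1): 11-1 = 10.
- 5-variate normal: 5 (mean) + 5*6/2 = 15 (symmetric covariance) = 20.
- normal (mu, sigma^2): 2.
Total = 10 + 20 + 2 = 32.
3 parameter(s) fixed at known values: 32 - 3 = 29.
Dimension = 29

29


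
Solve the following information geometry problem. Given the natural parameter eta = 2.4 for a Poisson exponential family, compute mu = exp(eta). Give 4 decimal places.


Expectation parameter for Poisson exponential family:
mu = exp(eta).
eta = 2.4.
mu = exp(2.4) = 11.0232

11.0232


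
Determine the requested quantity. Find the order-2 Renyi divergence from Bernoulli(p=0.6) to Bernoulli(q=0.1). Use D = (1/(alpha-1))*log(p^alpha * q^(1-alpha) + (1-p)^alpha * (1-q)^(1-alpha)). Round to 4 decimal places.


Renyi divergence of order alpha between Bernoulli distributions:
D = (1/(alpha-1))*log(p^alpha * q^(1-alpha) + (1-p)^alpha * (1-q)^(1-alpha)).
alpha = 2, p = 0.6, q = 0.1.
p^alpha * q^(1-alpha) = 0.6^2 * 0.1^-1 = 3.6.
(1-p)^alpha * (1-q)^(1-alpha) = 0.4^2 * 0.9^-1 = 0.177778.
sum = 3.6 + 0.177778 = 3.777778.
D = (1/1)*log(3.777778) = 1.3291

1.3291


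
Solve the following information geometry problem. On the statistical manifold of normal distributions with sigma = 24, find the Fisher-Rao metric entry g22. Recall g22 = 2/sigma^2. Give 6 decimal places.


For the 2-parameter normal family, the Fisher metric has:
  g11 = 1/sigma^2, g22 = 2/sigma^2.
sigma = 24, sigma^2 = 576.
g22 = 0.003472

0.003472


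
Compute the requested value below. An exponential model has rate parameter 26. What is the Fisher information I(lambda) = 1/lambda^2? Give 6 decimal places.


Fisher information for exponential: I(lambda) = 1/lambda^2.
lambda = 26, lambda^2 = 676.
I = 1/676 = 0.001479

0.001479


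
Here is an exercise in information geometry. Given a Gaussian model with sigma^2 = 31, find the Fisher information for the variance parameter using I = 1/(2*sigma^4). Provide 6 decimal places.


Fisher information for variance: I(sigma^2) = 1/(2*sigma^4).
sigma^2 = 31, so sigma^4 = 961.
I = 1/(2*961) = 1/1922 = 0.000520

0.000520


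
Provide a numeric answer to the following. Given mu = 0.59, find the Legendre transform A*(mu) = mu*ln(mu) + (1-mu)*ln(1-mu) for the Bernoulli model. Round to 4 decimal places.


Legendre transform for Bernoulli:
A*(mu) = mu*log(mu) + (1-mu)*log(1-mu).
mu = 0.59, 1-mu = 0.41.
mu*log(mu) = 0.59*log(0.59) = -0.311303.
(1-mu)*log(1-mu) = 0.41*log(0.41) = -0.365555.
A* = -0.311303 + -0.365555 = -0.6769

-0.6769


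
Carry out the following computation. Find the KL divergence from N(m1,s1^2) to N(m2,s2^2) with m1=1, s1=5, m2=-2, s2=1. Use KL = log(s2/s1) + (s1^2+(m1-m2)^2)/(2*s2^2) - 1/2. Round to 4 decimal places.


KL divergence between normal distributions:
KL = log(s2/s1) + (s1^2 + (m1-m2)^2)/(2*s2^2) - 1/2.
log(1/5) = -1.609438.
(5^2 + (1--2)^2)/(2*1^2) = (25 + 9)/2 = 17.0.
KL = -1.609438 + 17.0 - 0.5 = 14.8906

14.8906


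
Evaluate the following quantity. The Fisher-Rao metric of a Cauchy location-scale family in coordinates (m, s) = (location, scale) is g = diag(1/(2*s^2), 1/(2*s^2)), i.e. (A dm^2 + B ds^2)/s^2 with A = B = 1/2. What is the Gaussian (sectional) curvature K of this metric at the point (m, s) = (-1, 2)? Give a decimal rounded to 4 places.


The metric has the form g = (A dm^2 + B ds^2)/s^2 with A = 1/2, B = 1/2.
Substitute u = sqrt(A/B)*m: g = B*(du^2 + ds^2)/s^2, i.e. B times the
Poincare upper half-plane metric, which has constant Gaussian curvature -1.
Scaling a 2D metric by a constant c divides the Gaussian curvature by c,
so K = -1/B = -1/(1/2) = -2.0000 everywhere (the point (m, s) = (-1, 2) is irrelevant:
the curvature is constant).
The requested Gaussian curvature is K = -2.0000.

-2.0000


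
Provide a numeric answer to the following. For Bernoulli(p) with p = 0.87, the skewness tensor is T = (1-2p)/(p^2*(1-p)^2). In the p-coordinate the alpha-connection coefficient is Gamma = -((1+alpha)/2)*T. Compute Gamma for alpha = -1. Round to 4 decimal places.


Skewness (Amari-Chentsov) tensor: T = (1-2p)/(p^2*(1-p)^2).
p = 0.87, 1-2p = -0.74, p^2 = 0.7569, (1-p)^2 = 0.0169.
T = -0.74/(0.7569 * 0.0169) = -57.850419.
In the p-coordinate, Gamma^(alpha) = Gamma^(0) - (alpha/2)*T with Gamma^(0) = (1/2)*g'(p) = -T/2,
so Gamma^(alpha) = -((1+alpha)/2)*T.
alpha = -1, -(1+alpha)/2 = 0.0.
Gamma = 0.0 * -57.850419 = 0.0000

0.0000


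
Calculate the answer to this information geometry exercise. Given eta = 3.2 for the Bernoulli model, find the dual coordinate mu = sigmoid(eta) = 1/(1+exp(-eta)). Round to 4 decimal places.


Dual coordinate (expectation parameter) for Bernoulli:
mu = 1/(1+exp(-eta)).
eta = 3.2.
exp(-eta) = exp(-3.2) = 0.040762.
mu = 1/(1+0.040762) = 0.9608

0.9608


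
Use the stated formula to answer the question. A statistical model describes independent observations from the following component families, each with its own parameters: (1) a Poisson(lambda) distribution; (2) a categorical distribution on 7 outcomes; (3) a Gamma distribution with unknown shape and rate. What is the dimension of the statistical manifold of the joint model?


The dimension of a statistical manifold equals the number of free
(independent) real parameters of the model. For a product of independent
blocks the parameter counts add.
- Poisson (lambda): 1.
- categorical on 7 outcomes (probabilities sum to 1): 7-1 = 6.
- Gamma (shape, rate): 2.
Total = 1 + 6 + 2 = 9.
Dimension = 9

9


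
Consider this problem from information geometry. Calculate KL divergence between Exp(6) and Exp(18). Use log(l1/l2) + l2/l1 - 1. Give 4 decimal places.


KL divergence for exponential family:
KL = log(l1/l2) + l2/l1 - 1.
log(6/18) = -1.098612.
18/6 = 3.0.
KL = -1.098612 + 3.0 - 1 = 0.9014

0.9014


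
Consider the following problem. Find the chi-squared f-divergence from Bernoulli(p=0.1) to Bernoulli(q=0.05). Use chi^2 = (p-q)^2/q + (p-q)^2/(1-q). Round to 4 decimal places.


Chi-squared divergence between Bernoulli distributions:
chi^2 = (p-q)^2/q + (p-q)^2/(1-q).
p = 0.1, q = 0.05, p-q = 0.05.
(p-q)^2 = 0.0025.
term1 = 0.0025/0.05 = 0.05.
term2 = 0.0025/0.95 = 0.002632.
chi^2 = 0.05 + 0.002632 = 0.0526

0.0526


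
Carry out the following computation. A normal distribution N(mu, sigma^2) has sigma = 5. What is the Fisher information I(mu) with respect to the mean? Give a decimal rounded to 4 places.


The Fisher information for the mean of a normal distribution is I(mu) = 1/sigma^2.
sigma = 5, so sigma^2 = 25.
I(mu) = 1/25 = 0.0400

0.0400


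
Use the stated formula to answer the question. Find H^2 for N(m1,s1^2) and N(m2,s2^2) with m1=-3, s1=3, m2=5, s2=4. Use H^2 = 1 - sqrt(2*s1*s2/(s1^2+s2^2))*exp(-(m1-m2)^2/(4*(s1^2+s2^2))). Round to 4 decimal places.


Squared Hellinger distance for Gaussians:
H^2 = 1 - sqrt(2*s1*s2/(s1^2+s2^2)) * exp(-(m1-m2)^2/(4*(s1^2+s2^2))).
s1^2 = 9, s2^2 = 16, s1^2+s2^2 = 25.
sqrt(2*3*4/(25)) = 0.979796.
(m1-m2)^2 = (-8)^2 = 64.
exp(-64/(4*25)) = exp(-0.64) = 0.527292.
H^2 = 1 - 0.979796*0.527292 = 0.4834

0.4834


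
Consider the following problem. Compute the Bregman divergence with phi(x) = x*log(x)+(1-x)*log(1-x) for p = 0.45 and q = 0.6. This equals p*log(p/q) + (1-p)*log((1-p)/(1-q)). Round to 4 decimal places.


Bregman divergence with negative entropy generator:
D = p*log(p/q) + (1-p)*log((1-p)/(1-q)).
p = 0.45, q = 0.6.
p*log(p/q) = 0.45*log(0.45/0.6) = -0.129457.
(1-p)*log((1-p)/(1-q)) = 0.55*log(0.55/0.4) = 0.17515.
D = -0.129457 + 0.17515 = 0.0457

0.0457


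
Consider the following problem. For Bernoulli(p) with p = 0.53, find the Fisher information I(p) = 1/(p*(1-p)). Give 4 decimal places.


For Bernoulli(p), Fisher information is I(p) = 1/(p*(1-p)).
p = 0.53, 1-p = 0.47.
p*(1-p) = 0.2491.
I(p) = 1/0.2491 = 4.0145

4.0145


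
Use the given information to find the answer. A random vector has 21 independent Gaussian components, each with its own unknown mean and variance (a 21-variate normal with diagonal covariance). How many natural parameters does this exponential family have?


Exponential family dimension calculation:
Each univariate normal has two natural parameters (mu/sigma^2 and -1/(2 sigma^2)).
With 21 independent components, dim = 2 * 21 = 42.

42


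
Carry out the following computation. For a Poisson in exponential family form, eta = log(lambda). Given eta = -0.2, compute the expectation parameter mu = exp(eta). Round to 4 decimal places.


Expectation parameter for Poisson exponential family:
mu = exp(eta).
eta = -0.2.
mu = exp(-0.2) = 0.8187

0.8187


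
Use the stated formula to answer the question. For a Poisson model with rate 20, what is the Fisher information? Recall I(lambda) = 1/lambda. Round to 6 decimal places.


Fisher information for Poisson: I(lambda) = 1/lambda.
lambda = 20.
I(lambda) = 1/20 = 0.050000

0.050000


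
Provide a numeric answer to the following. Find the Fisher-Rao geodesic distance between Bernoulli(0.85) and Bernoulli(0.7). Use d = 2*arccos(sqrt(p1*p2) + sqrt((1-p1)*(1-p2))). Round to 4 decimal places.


Geodesic distance on Bernoulli manifold:
d(p1,p2) = 2*arccos(sqrt(p1*p2) + sqrt((1-p1)*(1-p2))).
sqrt(p1*p2) = sqrt(0.85*0.7) = 0.771362.
sqrt((1-p1)*(1-p2)) = sqrt(0.15*0.3) = 0.212132.
arg = 0.771362 + 0.212132 = 0.983494.
d = 2*arccos(0.983494) = 0.3639

0.3639


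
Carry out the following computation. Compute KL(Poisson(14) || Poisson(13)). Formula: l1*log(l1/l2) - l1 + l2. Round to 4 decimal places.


KL divergence for Poisson:
KL = l1*log(l1/l2) - l1 + l2.
l1 = 14, l2 = 13.
log(14/13) = 0.074108.
l1*log(l1/l2) = 14 * 0.074108 = 1.037512.
KL = 1.037512 - 14 + 13 = 0.0375

0.0375


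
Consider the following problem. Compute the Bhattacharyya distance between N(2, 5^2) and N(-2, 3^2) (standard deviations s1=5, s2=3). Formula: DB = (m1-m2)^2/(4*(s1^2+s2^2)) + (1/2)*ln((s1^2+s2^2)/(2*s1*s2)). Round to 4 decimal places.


Bhattacharyya distance between two Gaussians:
DB = (m1-m2)^2/(4*(s1^2+s2^2)) + (1/2)*ln((s1^2+s2^2)/(2*s1*s2)).
(m1-m2)^2 = (4)^2 = 16.
s1^2+s2^2 = 25 + 9 = 34.
term1 = 16/136 = 0.117647.
term2 = 0.5*ln(34/30.0) = 0.062582.
DB = 0.117647 + 0.062582 = 0.1802

0.1802


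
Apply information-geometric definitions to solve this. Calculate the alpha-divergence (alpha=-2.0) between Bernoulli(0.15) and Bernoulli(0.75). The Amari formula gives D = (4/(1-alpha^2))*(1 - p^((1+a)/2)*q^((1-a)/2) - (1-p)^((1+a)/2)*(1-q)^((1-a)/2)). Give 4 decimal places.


Amari alpha-divergence:
D = (4/(1-alpha^2))*(1 - p^((1+a)/2)*q^((1-a)/2) - (1-p)^((1+a)/2)*(1-q)^((1-a)/2)).
alpha = -2.0, p = 0.15, q = 0.75.
e1 = (1+alpha)/2 = -0.5, e2 = (1-alpha)/2 = 1.5.
t1 = p^e1 * q^e2 = 0.15^-0.5 * 0.75^1.5 = 1.677051.
t2 = (1-p)^e1 * (1-q)^e2 = 0.85^-0.5 * 0.25^1.5 = 0.135582.
4/(1-alpha^2) = -1.333333.
D = -1.333333*(1 - 1.677051 - 0.135582) = 1.0835

1.0835


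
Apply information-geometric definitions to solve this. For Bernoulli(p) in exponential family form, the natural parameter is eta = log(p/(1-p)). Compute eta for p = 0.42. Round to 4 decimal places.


Natural parameter for Bernoulli: eta = log(p/(1-p)).
p = 0.42, 1-p = 0.58.
p/(1-p) = 0.724138.
eta = log(0.724138) = -0.3228

-0.3228


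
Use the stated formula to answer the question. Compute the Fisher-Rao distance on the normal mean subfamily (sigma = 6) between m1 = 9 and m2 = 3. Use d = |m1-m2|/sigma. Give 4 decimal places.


On the fixed-variance normal subfamily, geodesic distance = |m1-m2|/sigma.
|9 - 3| = 6.
sigma = 6.
d = 6/6 = 1.0000

1.0000


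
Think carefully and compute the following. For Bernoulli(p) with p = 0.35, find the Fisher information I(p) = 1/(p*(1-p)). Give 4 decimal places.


For Bernoulli(p), Fisher information is I(p) = 1/(p*(1-p)).
p = 0.35, 1-p = 0.65.
p*(1-p) = 0.2275.
I(p) = 1/0.2275 = 4.3956

4.3956


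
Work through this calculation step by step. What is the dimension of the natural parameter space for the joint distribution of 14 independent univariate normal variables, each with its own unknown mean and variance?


Exponential family dimension calculation:
Each univariate normal has two natural parameters (mu/sigma^2 and -1/(2 sigma^2)).
With 14 independent components, dim = 2 * 14 = 28.

28


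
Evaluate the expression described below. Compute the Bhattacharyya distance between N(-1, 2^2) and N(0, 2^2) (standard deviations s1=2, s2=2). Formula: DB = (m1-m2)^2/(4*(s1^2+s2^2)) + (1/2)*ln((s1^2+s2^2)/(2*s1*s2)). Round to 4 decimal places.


Bhattacharyya distance between two Gaussians:
DB = (m1-m2)^2/(4*(s1^2+s2^2)) + (1/2)*ln((s1^2+s2^2)/(2*s1*s2)).
(m1-m2)^2 = (-1)^2 = 1.
s1^2+s2^2 = 4 + 4 = 8.
term1 = 1/32 = 0.03125.
term2 = 0.5*ln(8/8.0) = 0.0.
DB = 0.03125 + 0.0 = 0.0313

0.0313


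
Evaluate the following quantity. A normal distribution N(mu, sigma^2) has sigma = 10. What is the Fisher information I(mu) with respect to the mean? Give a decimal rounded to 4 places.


The Fisher information for the mean of a normal distribution is I(mu) = 1/sigma^2.
sigma = 10, so sigma^2 = 100.
I(mu) = 1/100 = 0.0100

0.0100


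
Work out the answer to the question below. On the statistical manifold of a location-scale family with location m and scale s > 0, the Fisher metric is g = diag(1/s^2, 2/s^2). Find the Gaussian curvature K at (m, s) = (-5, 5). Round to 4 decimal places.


The metric has the form g = (A dm^2 + B ds^2)/s^2 with A = 1, B = 2.
Substitute u = sqrt(A/B)*m: g = B*(du^2 + ds^2)/s^2, i.e. B times the
Poincare upper half-plane metric, which has constant Gaussian curvature -1.
Scaling a 2D metric by a constant c divides the Gaussian curvature by c,
so K = -1/B = -1/(2) = -0.5000 everywhere (the point (m, s) = (-5, 5) is irrelevant:
the curvature is constant).
The requested Gaussian curvature is K = -0.5000.

-0.5000


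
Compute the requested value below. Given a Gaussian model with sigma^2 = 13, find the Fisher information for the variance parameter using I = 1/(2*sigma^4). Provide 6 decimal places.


Fisher information for variance: I(sigma^2) = 1/(2*sigma^4).
sigma^2 = 13, so sigma^4 = 169.
I = 1/(2*169) = 1/338 = 0.002959

0.002959


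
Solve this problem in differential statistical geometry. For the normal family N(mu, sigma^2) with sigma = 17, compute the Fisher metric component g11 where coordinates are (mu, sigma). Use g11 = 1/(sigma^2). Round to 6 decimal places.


For the 2-parameter normal family, the Fisher metric has:
  g11 = 1/sigma^2, g22 = 2/sigma^2.
sigma = 17, sigma^2 = 289.
g11 = 0.003460

0.003460


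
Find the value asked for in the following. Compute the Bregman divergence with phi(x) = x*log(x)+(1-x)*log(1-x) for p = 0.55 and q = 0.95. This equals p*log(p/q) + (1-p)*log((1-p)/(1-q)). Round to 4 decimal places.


Bregman divergence with negative entropy generator:
D = p*log(p/q) + (1-p)*log((1-p)/(1-q)).
p = 0.55, q = 0.95.
p*log(p/q) = 0.55*log(0.55/0.95) = -0.300599.
(1-p)*log((1-p)/(1-q)) = 0.45*log(0.45/0.05) = 0.988751.
D = -0.300599 + 0.988751 = 0.6882

0.6882


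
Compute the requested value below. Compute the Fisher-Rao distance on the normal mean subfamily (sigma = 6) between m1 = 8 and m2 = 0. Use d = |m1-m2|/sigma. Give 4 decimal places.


On the fixed-variance normal subfamily, geodesic distance = |m1-m2|/sigma.
|8 - 0| = 8.
sigma = 6.
d = 8/6 = 1.3333

1.3333


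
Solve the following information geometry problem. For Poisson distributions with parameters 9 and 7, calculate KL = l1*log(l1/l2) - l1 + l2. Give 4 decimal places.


KL divergence for Poisson:
KL = l1*log(l1/l2) - l1 + l2.
l1 = 9, l2 = 7.
log(9/7) = 0.251314.
l1*log(l1/l2) = 9 * 0.251314 = 2.26183.
KL = 2.26183 - 9 + 7 = 0.2618

0.2618


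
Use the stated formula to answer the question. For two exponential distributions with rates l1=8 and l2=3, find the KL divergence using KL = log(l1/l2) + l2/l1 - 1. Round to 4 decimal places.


KL divergence for exponential family:
KL = log(l1/l2) + l2/l1 - 1.
log(8/3) = 0.980829.
3/8 = 0.375.
KL = 0.980829 + 0.375 - 1 = 0.3558

0.3558


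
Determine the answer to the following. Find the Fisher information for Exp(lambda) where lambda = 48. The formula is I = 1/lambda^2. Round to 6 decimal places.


Fisher information for exponential: I(lambda) = 1/lambda^2.
lambda = 48, lambda^2 = 2304.
I = 1/2304 = 0.000434

0.000434


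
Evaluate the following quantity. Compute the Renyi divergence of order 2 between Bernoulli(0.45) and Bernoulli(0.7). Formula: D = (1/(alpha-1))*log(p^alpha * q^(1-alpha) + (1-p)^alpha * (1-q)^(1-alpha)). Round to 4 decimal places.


Renyi divergence of order alpha between Bernoulli distributions:
D = (1/(alpha-1))*log(p^alpha * q^(1-alpha) + (1-p)^alpha * (1-q)^(1-alpha)).
alpha = 2, p = 0.45, q = 0.7.
p^alpha * q^(1-alpha) = 0.45^2 * 0.7^-1 = 0.289286.
(1-p)^alpha * (1-q)^(1-alpha) = 0.55^2 * 0.3^-1 = 1.008333.
sum = 0.289286 + 1.008333 = 1.297619.
D = (1/1)*log(1.297619) = 0.2605

0.2605


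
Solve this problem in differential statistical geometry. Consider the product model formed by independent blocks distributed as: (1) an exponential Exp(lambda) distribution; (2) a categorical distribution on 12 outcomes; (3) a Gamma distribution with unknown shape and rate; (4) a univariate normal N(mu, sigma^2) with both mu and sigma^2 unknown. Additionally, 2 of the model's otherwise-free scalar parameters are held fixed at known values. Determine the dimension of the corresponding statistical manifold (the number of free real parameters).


The dimension of a statistical manifold equals the number of free
(independent) real parameters of the model. For a product of independent
blocks the parameter counts add.
- exponential (lambda): 1.
- categorical on 12 outcomes (probabilities sum to 1): 12-1 = 11.
- Gamma (shape, rate): 2.
- normal (mu, sigma^2): 2.
Total = 1 + 11 + 2 + 2 = 16.
2 parameter(s) fixed at known values: 16 - 2 = 14.
Dimension = 14

14


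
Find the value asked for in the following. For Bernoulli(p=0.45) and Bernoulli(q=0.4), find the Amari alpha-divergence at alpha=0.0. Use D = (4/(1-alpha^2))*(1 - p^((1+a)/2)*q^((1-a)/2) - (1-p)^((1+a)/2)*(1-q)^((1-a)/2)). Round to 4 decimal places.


Amari alpha-divergence:
D = (4/(1-alpha^2))*(1 - p^((1+a)/2)*q^((1-a)/2) - (1-p)^((1+a)/2)*(1-q)^((1-a)/2)).
alpha = 0.0, p = 0.45, q = 0.4.
e1 = (1+alpha)/2 = 0.5, e2 = (1-alpha)/2 = 0.5.
t1 = p^e1 * q^e2 = 0.45^0.5 * 0.4^0.5 = 0.424264.
t2 = (1-p)^e1 * (1-q)^e2 = 0.55^0.5 * 0.6^0.5 = 0.574456.
4/(1-alpha^2) = 4.0.
D = 4.0*(1 - 0.424264 - 0.574456) = 0.0051

0.0051


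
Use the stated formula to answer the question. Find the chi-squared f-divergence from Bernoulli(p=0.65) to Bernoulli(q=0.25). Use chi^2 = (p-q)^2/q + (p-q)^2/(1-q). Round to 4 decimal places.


Chi-squared divergence between Bernoulli distributions:
chi^2 = (p-q)^2/q + (p-q)^2/(1-q).
p = 0.65, q = 0.25, p-q = 0.4.
(p-q)^2 = 0.16.
term1 = 0.16/0.25 = 0.64.
term2 = 0.16/0.75 = 0.213333.
chi^2 = 0.64 + 0.213333 = 0.8533

0.8533
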